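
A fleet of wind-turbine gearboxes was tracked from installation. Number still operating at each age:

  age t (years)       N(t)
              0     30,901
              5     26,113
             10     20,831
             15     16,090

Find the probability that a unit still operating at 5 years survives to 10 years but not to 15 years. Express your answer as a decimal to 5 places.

This is the probability of reaching 10 but not 15, conditional on being operational at 5: (N(10) − N(15)) / N(5).
= (20,831 − 16,090) / 26,113 = 4,741 / 26,113 = 0.181557.

0.18156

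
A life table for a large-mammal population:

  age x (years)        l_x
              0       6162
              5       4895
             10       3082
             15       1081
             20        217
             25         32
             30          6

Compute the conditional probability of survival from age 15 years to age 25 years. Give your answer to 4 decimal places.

0.0296

The conditional survival probability is l_25/l_15 = 32/1081 = 0.029602.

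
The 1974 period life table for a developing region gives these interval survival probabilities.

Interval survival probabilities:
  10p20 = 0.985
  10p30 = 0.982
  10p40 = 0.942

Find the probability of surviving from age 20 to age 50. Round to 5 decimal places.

0.91117

Chaining the interval survival probabilities: 0.985 × 0.982 × 0.942.
= 0.911168.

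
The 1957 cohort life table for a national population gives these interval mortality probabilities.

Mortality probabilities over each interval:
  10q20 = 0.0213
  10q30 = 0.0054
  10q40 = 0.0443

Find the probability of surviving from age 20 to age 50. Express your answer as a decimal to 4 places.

The overall survival probability is (1 − 0.0213) × (1 − 0.0054) × (1 − 0.0443).
= 0.9787 × 0.9946 × 0.9557 = 0.930293.

0.9303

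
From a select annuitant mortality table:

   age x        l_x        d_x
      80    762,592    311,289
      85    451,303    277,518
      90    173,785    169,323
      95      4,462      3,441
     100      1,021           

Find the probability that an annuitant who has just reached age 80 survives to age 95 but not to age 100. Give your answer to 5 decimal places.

0.00451

We want 15|5q80 = (l_95 − l_100)/l_80.
This is the probability of reaching 95 but not 100, conditional on being alive at 80: (l_95 − l_100) / l_80.
= (4,462 − 1,021) / 762,592 = 3,441 / 762,592 = 0.004512.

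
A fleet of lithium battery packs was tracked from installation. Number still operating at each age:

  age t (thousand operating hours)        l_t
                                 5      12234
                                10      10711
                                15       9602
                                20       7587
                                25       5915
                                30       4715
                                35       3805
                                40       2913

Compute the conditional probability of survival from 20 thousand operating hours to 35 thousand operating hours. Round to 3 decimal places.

The conditional survival probability is l_35/l_20 = 3805/7587 = 0.501516.

0.502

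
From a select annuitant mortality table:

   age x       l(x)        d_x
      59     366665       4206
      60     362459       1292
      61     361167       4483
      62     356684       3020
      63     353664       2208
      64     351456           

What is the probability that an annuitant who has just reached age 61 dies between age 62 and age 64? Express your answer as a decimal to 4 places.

0.0145

This is the probability of reaching 62 but not 64, conditional on being alive at 61: (l(62) − l(64)) / l(61).
= (356684 − 351456) / 361167 = 5228 / 361167 = 0.014475.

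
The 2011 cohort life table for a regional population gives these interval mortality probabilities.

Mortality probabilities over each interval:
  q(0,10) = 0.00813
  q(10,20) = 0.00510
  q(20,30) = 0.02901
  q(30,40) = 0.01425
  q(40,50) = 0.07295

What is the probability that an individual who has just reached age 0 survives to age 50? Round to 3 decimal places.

P(survive 0→50) = (1 − 0.00813) × (1 − 0.00510) × (1 − 0.02901) × (1 − 0.01425) × (1 − 0.07295).
= 0.99187 × 0.99490 × 0.97099 × 0.98575 × 0.92705 = 0.875626.

0.876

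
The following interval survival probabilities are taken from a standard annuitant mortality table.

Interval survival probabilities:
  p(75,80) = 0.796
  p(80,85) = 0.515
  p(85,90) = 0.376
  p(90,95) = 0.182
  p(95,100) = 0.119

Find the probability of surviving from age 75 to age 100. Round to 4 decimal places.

0.0033

P(survive 75→100) = 0.796 × 0.515 × 0.376 × 0.182 × 0.119.
= 0.003338.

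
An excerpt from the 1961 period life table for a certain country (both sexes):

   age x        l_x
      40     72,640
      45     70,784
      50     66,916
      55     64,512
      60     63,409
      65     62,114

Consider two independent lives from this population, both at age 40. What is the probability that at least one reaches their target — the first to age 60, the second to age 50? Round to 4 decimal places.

p₁ = l_60/l_40 = 63,409/72,640 = 0.872921; p₂ = l_50/l_40 = 66,916/72,640 = 0.921200.
P(at least one) = 1 − (1−p₁)(1−p₂) = 1 − 0.127079 × 0.078800 = 0.989986.

0.9900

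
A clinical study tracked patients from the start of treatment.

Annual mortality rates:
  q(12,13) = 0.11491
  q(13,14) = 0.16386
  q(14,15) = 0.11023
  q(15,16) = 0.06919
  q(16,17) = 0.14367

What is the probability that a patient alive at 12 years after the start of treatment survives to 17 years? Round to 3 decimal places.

0.525

Chaining the interval survival probabilities: (1 − 0.11491) × (1 − 0.16386) × (1 − 0.11023) × (1 − 0.06919) × (1 − 0.14367).
= 0.88509 × 0.83614 × 0.88977 × 0.93081 × 0.85633 = 0.524864.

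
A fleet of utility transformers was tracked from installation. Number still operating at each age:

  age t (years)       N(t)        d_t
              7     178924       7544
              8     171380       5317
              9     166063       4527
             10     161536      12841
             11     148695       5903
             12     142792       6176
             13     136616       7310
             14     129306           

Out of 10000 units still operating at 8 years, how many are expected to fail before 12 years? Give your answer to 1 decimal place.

1668.1

The relevant probability is 1 − 142792/171380 = 0.166811.
Expected number = 10000 × 0.166811 = 1668.1.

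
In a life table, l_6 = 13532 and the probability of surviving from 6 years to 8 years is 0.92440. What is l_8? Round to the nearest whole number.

12509

l_8 = l_6 × p = 13532 × 0.92440 = 12509.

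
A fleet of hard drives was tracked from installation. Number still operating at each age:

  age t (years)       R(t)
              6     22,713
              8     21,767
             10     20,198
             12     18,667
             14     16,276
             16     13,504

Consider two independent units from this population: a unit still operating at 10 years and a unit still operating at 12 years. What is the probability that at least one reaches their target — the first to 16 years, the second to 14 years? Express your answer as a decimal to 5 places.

p₁ = R(16)/R(10) = 13,504/20,198 = 0.668581; p₂ = R(14)/R(12) = 16,276/18,667 = 0.871913.
P(at least one) = 1 − (1−p₁)(1−p₂) = 1 − 0.331419 × 0.128087 = 0.957550.

0.95755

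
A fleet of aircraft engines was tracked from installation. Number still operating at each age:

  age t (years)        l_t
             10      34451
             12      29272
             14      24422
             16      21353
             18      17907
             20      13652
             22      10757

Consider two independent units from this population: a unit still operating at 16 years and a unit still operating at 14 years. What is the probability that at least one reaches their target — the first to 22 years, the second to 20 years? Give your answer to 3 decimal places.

p₁ = l_22/l_16 = 10757/21353 = 0.503770; p₂ = l_20/l_14 = 13652/24422 = 0.559004.
P(at least one) = 1 − (1−p₁)(1−p₂) = 1 − 0.496230 × 0.440996 = 0.781165.

0.781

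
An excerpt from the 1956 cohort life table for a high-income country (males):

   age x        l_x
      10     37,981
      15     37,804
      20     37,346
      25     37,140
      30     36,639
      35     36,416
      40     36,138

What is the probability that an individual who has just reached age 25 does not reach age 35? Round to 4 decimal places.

0.0195

P(die before 35 | alive at 25) = 1 − l_35/l_25 = 1 − 36,416/37,140 = (724)/37,140 = 0.019494.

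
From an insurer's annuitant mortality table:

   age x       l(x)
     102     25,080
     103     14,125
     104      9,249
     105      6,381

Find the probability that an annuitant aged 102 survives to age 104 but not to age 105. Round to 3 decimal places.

0.114

This is the probability of reaching 104 but not 105, conditional on being alive at 102: (l(104) − l(105)) / l(102).
= (9,249 − 6,381) / 25,080 = 2,868 / 25,080 = 0.114354.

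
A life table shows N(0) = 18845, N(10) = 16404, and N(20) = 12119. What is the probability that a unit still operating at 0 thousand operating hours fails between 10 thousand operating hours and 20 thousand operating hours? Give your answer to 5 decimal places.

This is the probability of reaching 10 but not 20, conditional on being operational at 0: (N(10) − N(20)) / N(0).
= (16404 − 12119) / 18845 = 4285 / 18845 = 0.227381.

0.22738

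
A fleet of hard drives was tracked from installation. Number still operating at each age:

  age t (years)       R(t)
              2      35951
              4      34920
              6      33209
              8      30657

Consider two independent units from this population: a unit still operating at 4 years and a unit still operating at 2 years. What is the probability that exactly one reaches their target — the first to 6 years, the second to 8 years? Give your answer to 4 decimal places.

0.1818

p₁ = R(6)/R(4) = 33209/34920 = 0.951002; p₂ = R(8)/R(2) = 30657/35951 = 0.852744.
P(exactly one) = p₁(1−p₂) + (1−p₁)p₂ = 0.140041 + 0.041783 = 0.181824.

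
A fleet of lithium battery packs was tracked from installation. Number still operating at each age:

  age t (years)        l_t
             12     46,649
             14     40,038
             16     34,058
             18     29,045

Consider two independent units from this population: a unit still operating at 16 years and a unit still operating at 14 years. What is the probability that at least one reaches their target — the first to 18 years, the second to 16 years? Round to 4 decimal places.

0.9780

p₁ = l_18/l_16 = 29,045/34,058 = 0.852810; p₂ = l_16/l_14 = 34,058/40,038 = 0.850642.
P(at least one) = 1 − (1−p₁)(1−p₂) = 1 − 0.147190 × 0.149358 = 0.978016.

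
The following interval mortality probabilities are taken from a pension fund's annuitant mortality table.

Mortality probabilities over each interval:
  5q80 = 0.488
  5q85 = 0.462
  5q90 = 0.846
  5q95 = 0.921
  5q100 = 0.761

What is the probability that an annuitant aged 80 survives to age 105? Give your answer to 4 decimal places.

0.0008

25p80 = (1 − 0.488) × (1 − 0.462) × (1 − 0.846) × (1 − 0.921) × (1 − 0.761).
= 0.512 × 0.538 × 0.154 × 0.079 × 0.239 = 0.000801.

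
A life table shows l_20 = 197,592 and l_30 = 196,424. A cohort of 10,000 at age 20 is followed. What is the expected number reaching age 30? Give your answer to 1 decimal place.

9940.9

The relevant probability is 196,424/197,592 = 0.994089.
Expected number = 10,000 × 0.994089 = 9940.9.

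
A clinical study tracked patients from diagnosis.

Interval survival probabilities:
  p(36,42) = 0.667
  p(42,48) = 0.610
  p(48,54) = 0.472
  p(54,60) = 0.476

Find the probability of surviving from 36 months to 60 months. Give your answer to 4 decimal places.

0.0914

Chaining the interval survival probabilities: 0.667 × 0.610 × 0.472 × 0.476.
= 0.091412.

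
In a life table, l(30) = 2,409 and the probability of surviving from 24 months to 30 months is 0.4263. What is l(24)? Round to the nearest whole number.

l(24) = l(30) / p = 2,409 / 0.4263 = 5651.

5651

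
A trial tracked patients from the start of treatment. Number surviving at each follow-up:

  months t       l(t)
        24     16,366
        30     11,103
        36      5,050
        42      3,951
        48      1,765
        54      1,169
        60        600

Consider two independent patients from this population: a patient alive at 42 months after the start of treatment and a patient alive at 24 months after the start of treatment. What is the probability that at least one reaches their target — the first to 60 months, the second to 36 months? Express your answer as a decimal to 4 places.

p₁ = l(60)/l(42) = 600/3,951 = 0.151860; p₂ = l(36)/l(24) = 5,050/16,366 = 0.308567.
P(at least one) = 1 − (1−p₁)(1−p₂) = 1 − 0.848140 × 0.691433 = 0.413568.

0.4136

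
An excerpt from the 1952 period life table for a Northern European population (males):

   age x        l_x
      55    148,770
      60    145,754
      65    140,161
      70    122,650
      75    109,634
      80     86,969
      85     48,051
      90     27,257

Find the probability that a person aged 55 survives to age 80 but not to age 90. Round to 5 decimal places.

0.40137

We want 25|10q55 = (l_80 − l_90)/l_55.
This is the probability of reaching 80 but not 90, conditional on being alive at 55: (l_80 − l_90) / l_55.
= (86,969 − 27,257) / 148,770 = 59,712 / 148,770 = 0.401371.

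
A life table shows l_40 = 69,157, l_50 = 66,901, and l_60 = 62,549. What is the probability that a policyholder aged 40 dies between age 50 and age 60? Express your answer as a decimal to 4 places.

We want 10|10q40 = (l_50 − l_60)/l_40.
This is the probability of reaching 50 but not 60, conditional on being alive at 40: (l_50 − l_60) / l_40.
= (66,901 − 62,549) / 69,157 = 4,352 / 69,157 = 0.062929.

0.0629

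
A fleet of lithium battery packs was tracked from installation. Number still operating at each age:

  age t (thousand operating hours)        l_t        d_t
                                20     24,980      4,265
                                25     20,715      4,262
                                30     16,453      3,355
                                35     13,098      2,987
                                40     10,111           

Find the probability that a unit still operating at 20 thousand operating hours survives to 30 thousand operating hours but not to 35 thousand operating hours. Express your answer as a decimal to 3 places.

This is the probability of reaching 30 but not 35, conditional on being operational at 20: (l_30 − l_35) / l_20.
= (16,453 − 13,098) / 24,980 = 3,355 / 24,980 = 0.134307.

0.134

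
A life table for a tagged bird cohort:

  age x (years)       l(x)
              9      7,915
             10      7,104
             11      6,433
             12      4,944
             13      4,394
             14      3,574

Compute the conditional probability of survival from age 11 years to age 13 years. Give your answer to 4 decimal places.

0.6830

The conditional survival probability is l(13)/l(11) = 4,394/6,433 = 0.683041.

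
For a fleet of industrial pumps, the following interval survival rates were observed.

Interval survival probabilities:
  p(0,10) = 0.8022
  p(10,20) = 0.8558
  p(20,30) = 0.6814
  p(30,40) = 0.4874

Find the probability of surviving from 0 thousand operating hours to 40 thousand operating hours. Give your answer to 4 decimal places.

Chaining the interval survival probabilities: 0.8022 × 0.8558 × 0.6814 × 0.4874.
= 0.228004.

0.2280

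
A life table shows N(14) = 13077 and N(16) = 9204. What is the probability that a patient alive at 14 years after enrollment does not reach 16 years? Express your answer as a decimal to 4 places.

0.2962

P(die before 16 | alive at 14) = 1 − N(16)/N(14) = 1 − 9204/13077 = (3873)/13077 = 0.296169.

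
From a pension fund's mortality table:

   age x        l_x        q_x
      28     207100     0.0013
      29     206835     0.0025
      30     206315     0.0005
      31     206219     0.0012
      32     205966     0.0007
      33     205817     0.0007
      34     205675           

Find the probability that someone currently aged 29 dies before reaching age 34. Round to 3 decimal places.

P(die before 34 | alive at 29) = 1 − l_34/l_29 = 1 − 205675/206835 = (1160)/206835 = 0.005608.

0.006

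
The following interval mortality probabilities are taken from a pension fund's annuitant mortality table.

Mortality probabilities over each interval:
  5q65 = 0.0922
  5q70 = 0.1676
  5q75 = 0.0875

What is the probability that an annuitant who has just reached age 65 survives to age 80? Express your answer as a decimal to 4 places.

15p65 = (1 − 0.0922) × (1 − 0.1676) × (1 − 0.0875).
= 0.9078 × 0.8324 × 0.9125 = 0.689533.

0.6895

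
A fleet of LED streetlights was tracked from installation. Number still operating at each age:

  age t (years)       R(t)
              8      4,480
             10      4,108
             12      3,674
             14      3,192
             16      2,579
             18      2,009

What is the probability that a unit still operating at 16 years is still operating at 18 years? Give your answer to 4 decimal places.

0.7790

The conditional survival probability is R(18)/R(16) = 2,009/2,579 = 0.778984.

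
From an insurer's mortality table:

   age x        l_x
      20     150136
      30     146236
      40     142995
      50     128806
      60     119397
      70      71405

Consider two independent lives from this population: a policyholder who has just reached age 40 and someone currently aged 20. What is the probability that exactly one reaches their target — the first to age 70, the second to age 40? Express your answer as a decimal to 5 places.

0.50059

p₁ = l_70/l_40 = 71405/142995 = 0.499353; p₂ = l_40/l_20 = 142995/150136 = 0.952436.
P(exactly one) = p₁(1−p₂) + (1−p₁)p₂ = 0.023751 + 0.476834 = 0.500585.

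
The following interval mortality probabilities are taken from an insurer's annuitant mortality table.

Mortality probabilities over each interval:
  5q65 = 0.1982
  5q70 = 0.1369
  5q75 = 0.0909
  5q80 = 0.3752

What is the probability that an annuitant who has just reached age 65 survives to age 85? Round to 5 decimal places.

0.39308

Survival from 65 to 85 is the product of surviving each interval: (1 − 0.1982) × (1 − 0.1369) × (1 − 0.0909) × (1 − 0.3752).
= 0.8018 × 0.8631 × 0.9091 × 0.6248 = 0.393079.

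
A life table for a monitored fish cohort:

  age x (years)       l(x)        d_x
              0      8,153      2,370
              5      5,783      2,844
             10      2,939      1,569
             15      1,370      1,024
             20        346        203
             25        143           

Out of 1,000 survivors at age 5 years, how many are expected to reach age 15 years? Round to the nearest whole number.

237

The relevant probability is 1,370/5,783 = 0.236901.
Expected number = 1,000 × 0.236901 = 237.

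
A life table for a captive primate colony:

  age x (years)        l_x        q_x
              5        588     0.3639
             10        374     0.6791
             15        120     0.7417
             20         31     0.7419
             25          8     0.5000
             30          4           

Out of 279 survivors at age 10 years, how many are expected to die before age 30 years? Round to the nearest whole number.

The relevant probability is 1 − 4/374 = 0.989305.
Expected number = 279 × 0.989305 = 276.

276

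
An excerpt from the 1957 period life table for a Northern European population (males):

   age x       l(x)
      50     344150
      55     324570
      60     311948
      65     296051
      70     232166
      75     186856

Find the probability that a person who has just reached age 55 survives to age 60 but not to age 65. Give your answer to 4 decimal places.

0.0490

This is the probability of reaching 60 but not 65, conditional on being alive at 55: (l(60) − l(65)) / l(55).
= (311948 − 296051) / 324570 = 15897 / 324570 = 0.048979.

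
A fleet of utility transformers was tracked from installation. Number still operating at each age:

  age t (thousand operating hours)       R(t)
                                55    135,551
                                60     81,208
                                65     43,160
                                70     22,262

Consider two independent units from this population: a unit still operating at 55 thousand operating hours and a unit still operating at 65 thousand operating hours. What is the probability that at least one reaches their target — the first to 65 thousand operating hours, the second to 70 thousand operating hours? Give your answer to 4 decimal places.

0.6700

p₁ = R(65)/R(55) = 43,160/135,551 = 0.318404; p₂ = R(70)/R(65) = 22,262/43,160 = 0.515802.
P(at least one) = 1 − (1−p₁)(1−p₂) = 1 − 0.681596 × 0.484198 = 0.669973.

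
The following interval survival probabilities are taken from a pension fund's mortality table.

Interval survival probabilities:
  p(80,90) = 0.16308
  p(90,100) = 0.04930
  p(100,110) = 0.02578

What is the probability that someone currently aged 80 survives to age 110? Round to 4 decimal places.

0.0002

Survival from 80 to 110 is the product of surviving each interval: 0.16308 × 0.04930 × 0.02578.
= 0.000207.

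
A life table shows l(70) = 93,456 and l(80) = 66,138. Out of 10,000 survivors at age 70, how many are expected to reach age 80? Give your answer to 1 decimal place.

The relevant probability is 66,138/93,456 = 0.707691.
Expected number = 10,000 × 0.707691 = 7076.9.

7076.9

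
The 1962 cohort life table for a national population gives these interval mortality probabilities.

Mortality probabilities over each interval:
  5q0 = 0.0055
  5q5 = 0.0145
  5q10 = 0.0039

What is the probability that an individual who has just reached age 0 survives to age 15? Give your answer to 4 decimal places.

0.9763

The overall survival probability is (1 − 0.0055) × (1 − 0.0145) × (1 − 0.0039).
= 0.9945 × 0.9855 × 0.9961 = 0.976257.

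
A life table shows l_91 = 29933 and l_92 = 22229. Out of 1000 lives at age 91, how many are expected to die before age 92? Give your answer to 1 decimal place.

The relevant probability is 1 − 22229/29933 = 0.257375.
Expected number = 1000 × 0.257375 = 257.4.

257.4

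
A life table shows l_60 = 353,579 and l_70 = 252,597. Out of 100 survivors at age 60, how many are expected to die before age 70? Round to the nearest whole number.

The relevant probability is 1 − 252,597/353,579 = 0.285600.
Expected number = 100 × 0.285600 = 29.

29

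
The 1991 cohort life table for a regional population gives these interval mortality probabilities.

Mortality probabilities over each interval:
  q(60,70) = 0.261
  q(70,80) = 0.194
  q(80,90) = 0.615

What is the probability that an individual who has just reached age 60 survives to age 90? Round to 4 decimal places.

The overall survival probability is (1 − 0.261) × (1 − 0.194) × (1 − 0.615).
= 0.739 × 0.806 × 0.385 = 0.229319.

0.2293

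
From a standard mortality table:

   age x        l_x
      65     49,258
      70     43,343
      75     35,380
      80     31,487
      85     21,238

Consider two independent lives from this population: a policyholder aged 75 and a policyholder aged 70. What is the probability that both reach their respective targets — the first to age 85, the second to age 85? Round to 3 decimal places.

0.294

p₁ = l_85/l_75 = 21,238/35,380 = 0.600283; p₂ = l_85/l_70 = 21,238/43,343 = 0.489998.
P(both) = p₁ × p₂ = 0.600283 × 0.489998 = 0.294137.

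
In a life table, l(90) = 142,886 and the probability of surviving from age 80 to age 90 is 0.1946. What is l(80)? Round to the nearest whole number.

734255

l(80) = l(90) / p = 142,886 / 0.1946 = 734255.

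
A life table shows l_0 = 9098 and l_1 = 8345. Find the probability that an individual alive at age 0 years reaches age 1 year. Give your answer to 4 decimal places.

0.9172

The conditional survival probability is l_1/l_0 = 8345/9098 = 0.917235.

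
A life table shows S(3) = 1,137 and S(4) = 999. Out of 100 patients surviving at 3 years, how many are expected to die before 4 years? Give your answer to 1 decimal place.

The relevant probability is 1 − 999/1,137 = 0.121372.
Expected number = 100 × 0.121372 = 12.1.

12.1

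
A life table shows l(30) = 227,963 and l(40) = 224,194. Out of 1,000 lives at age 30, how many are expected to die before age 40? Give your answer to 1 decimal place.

16.5

The relevant probability is 1 − 224,194/227,963 = 0.016533.
Expected number = 1,000 × 0.016533 = 16.5.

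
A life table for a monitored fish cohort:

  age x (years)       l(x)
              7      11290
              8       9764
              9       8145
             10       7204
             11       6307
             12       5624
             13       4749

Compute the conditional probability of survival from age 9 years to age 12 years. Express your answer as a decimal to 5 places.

The conditional survival probability is l(12)/l(9) = 5624/8145 = 0.690485.

0.69048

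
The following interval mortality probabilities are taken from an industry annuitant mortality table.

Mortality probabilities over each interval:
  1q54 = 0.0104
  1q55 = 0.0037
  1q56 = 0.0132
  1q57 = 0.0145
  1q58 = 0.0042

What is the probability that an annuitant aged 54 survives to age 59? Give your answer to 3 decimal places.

5p54 = (1 − 0.0104) × (1 − 0.0037) × (1 − 0.0132) × (1 − 0.0145) × (1 − 0.0042).
= 0.9896 × 0.9963 × 0.9868 × 0.9855 × 0.9958 = 0.954790.

0.955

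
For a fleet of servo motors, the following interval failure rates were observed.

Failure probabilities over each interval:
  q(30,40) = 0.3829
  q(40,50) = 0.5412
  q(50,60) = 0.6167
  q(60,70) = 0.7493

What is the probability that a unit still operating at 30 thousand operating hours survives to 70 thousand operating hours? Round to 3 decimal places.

0.027

Chaining the interval survival probabilities: (1 − 0.3829) × (1 − 0.5412) × (1 − 0.6167) × (1 − 0.7493).
= 0.6171 × 0.4588 × 0.3833 × 0.2507 = 0.027206.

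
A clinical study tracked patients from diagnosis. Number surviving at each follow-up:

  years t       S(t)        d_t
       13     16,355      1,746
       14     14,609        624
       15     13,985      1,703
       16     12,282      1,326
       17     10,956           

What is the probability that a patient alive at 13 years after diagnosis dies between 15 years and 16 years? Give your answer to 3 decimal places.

0.104

This is the probability of reaching 15 but not 16, conditional on being alive at 13: (S(15) − S(16)) / S(13).
= (13,985 − 12,282) / 16,355 = 1,703 / 16,355 = 0.104127.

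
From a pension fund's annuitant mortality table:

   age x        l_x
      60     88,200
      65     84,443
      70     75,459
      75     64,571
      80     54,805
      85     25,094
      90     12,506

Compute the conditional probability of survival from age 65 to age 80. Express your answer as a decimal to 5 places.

0.64902

The conditional survival probability is l_80/l_65 = 54,805/84,443 = 0.649018.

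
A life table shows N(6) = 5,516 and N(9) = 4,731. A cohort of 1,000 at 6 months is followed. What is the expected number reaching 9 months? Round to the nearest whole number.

The relevant probability is 4,731/5,516 = 0.857687.
Expected number = 1,000 × 0.857687 = 858.

858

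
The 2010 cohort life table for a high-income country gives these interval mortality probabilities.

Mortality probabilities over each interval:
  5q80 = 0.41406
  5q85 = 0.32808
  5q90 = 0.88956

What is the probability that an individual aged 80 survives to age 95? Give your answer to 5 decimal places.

0.04348

Survival from 80 to 95 is the product of surviving each interval: (1 − 0.41406) × (1 − 0.32808) × (1 − 0.88956).
= 0.58594 × 0.67192 × 0.11044 = 0.043481.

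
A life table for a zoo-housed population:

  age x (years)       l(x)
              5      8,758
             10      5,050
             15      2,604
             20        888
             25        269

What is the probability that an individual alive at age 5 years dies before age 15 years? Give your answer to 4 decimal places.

0.7027

P(die before 15 | alive at 5) = 1 − l(15)/l(5) = 1 − 2,604/8,758 = (6,154)/8,758 = 0.702672.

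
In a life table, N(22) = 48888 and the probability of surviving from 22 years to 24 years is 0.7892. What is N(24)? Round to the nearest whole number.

38582

N(24) = N(22) × p = 48888 × 0.7892 = 38582.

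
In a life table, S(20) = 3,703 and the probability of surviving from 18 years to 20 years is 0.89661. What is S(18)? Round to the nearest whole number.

4130

S(18) = S(20) / p = 3,703 / 0.89661 = 4130.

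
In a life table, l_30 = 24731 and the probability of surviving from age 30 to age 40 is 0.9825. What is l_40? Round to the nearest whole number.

l_40 = l_30 × p = 24731 × 0.9825 = 24298.

24298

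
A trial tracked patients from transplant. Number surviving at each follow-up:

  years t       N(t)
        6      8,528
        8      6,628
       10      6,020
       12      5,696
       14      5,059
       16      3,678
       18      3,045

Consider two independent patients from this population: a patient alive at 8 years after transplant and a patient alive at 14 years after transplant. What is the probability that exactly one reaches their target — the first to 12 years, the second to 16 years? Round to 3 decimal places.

0.337

p₁ = N(12)/N(8) = 5,696/6,628 = 0.859384; p₂ = N(16)/N(14) = 3,678/5,059 = 0.727021.
P(exactly one) = p₁(1−p₂) + (1−p₁)p₂ = 0.234594 + 0.102231 = 0.336825.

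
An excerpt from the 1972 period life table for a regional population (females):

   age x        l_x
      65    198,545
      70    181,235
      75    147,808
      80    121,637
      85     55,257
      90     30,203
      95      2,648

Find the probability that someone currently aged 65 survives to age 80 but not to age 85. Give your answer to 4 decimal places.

0.3343

We want 15|5q65 = (l_80 − l_85)/l_65.
This is the probability of reaching 80 but not 85, conditional on being alive at 65: (l_80 − l_85) / l_65.
= (121,637 − 55,257) / 198,545 = 66,380 / 198,545 = 0.334332.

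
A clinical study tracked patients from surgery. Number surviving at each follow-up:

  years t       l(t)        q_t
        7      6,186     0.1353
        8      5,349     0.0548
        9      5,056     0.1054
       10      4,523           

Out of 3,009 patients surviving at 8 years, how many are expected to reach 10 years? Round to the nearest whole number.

2544

The relevant probability is 4,523/5,349 = 0.845579.
Expected number = 3,009 × 0.845579 = 2544.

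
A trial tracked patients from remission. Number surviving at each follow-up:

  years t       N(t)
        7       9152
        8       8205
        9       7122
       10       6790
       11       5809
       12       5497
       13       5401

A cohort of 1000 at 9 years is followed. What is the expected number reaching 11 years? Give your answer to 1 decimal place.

The relevant probability is 5809/7122 = 0.815642.
Expected number = 1000 × 0.815642 = 815.6.

815.6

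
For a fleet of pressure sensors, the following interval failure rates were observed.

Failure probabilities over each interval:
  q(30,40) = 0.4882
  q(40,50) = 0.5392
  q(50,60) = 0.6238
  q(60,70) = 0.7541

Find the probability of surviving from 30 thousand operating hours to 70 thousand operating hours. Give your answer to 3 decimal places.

0.022

P(survive 30→70) = (1 − 0.4882) × (1 − 0.5392) × (1 − 0.6238) × (1 − 0.7541).
= 0.5118 × 0.4608 × 0.3762 × 0.2459 = 0.021817.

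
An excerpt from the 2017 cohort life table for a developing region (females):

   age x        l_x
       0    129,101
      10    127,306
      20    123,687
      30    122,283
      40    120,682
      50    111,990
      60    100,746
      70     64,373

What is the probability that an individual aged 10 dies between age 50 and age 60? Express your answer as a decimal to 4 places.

We want 40|10q10 = (l_50 − l_60)/l_10.
This is the probability of reaching 50 but not 60, conditional on being alive at 10: (l_50 − l_60) / l_10.
= (111,990 − 100,746) / 127,306 = 11,244 / 127,306 = 0.088323.

0.0883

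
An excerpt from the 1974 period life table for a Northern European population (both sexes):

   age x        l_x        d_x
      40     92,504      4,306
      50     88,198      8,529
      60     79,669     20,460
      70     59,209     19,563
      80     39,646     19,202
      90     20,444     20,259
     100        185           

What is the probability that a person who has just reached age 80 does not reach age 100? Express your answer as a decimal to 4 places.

0.9953

P(die before 100 | alive at 80) = 1 − l_100/l_80 = 1 − 185/39,646 = (39,461)/39,646 = 0.995334.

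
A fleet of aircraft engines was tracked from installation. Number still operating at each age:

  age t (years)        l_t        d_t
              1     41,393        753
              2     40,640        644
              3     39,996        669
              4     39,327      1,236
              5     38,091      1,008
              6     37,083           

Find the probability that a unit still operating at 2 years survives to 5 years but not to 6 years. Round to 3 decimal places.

0.025

This is the probability of reaching 5 but not 6, conditional on being operational at 2: (l_5 − l_6) / l_2.
= (38,091 − 37,083) / 40,640 = 1,008 / 40,640 = 0.024803.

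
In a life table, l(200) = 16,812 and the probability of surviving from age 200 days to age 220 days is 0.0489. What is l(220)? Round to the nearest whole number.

l(220) = l(200) × p = 16,812 × 0.0489 = 822.

822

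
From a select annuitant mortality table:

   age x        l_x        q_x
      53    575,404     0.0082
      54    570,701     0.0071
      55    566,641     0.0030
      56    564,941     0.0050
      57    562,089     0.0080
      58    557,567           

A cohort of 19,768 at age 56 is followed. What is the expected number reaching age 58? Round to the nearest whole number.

The relevant probability is 557,567/564,941 = 0.986947.
Expected number = 19,768 × 0.986947 = 19510.

19510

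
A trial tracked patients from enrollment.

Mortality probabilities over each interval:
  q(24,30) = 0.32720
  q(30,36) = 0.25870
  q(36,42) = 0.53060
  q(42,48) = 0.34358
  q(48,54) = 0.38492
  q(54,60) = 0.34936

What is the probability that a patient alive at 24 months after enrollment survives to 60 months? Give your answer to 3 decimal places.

0.062

Survival from 24 to 60 is the product of surviving each interval: (1 − 0.32720) × (1 − 0.25870) × (1 − 0.53060) × (1 − 0.34358) × (1 − 0.38492) × (1 − 0.34936).
= 0.67280 × 0.74130 × 0.46940 × 0.65642 × 0.61508 × 0.65064 = 0.061500.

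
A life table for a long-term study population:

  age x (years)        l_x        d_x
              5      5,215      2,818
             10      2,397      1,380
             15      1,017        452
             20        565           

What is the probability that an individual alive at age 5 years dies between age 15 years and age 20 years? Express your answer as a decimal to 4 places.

This is the probability of reaching 15 but not 20, conditional on being alive at 5: (l_15 − l_20) / l_5.
= (1,017 − 565) / 5,215 = 452 / 5,215 = 0.086673.

0.0867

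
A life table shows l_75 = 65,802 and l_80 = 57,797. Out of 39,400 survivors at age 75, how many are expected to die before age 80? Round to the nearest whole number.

The relevant probability is 1 − 57,797/65,802 = 0.121653.
Expected number = 39,400 × 0.121653 = 4793.

4793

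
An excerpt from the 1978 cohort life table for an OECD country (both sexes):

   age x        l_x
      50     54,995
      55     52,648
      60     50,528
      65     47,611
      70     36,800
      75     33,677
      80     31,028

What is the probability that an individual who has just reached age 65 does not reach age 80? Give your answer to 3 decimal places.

0.348

P(die before 80 | alive at 65) = 1 − l_80/l_65 = 1 − 31,028/47,611 = (16,583)/47,611 = 0.348302.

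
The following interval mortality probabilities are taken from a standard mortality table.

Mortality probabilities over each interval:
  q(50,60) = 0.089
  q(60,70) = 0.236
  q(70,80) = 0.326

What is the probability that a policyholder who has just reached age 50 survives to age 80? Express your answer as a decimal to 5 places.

P(survive 50→80) = (1 − 0.089) × (1 − 0.236) × (1 − 0.326).
= 0.911 × 0.764 × 0.674 = 0.469107.

0.46911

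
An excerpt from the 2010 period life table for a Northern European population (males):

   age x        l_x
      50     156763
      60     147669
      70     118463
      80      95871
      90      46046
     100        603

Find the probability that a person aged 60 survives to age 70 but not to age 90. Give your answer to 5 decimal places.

0.49040

This is the probability of reaching 70 but not 90, conditional on being alive at 60: (l_70 − l_90) / l_60.
= (118463 − 46046) / 147669 = 72417 / 147669 = 0.490401.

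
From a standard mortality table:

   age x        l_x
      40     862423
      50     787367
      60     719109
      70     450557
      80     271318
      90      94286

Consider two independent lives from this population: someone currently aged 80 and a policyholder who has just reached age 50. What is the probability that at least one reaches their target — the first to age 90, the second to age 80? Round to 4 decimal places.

0.5724

p₁ = l_90/l_80 = 94286/271318 = 0.347511; p₂ = l_80/l_50 = 271318/787367 = 0.344589.
P(at least one) = 1 − (1−p₁)(1−p₂) = 1 − 0.652489 × 0.655411 = 0.572352.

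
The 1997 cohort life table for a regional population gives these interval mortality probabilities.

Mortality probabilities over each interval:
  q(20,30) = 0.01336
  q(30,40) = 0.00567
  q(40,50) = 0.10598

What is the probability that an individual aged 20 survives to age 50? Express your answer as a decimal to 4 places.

Chaining the interval survival probabilities: (1 − 0.01336) × (1 − 0.00567) × (1 − 0.10598).
= 0.98664 × 0.99433 × 0.89402 = 0.877075.

0.8771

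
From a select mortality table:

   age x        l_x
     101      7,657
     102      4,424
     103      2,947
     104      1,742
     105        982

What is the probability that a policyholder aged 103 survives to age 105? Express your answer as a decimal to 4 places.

0.3332

The conditional survival probability is l_105/l_103 = 982/2,947 = 0.333220.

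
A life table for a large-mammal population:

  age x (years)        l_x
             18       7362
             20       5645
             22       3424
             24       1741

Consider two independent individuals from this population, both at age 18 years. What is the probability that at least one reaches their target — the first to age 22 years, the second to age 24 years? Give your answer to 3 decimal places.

0.592

p₁ = l_22/l_18 = 3424/7362 = 0.465091; p₂ = l_24/l_18 = 1741/7362 = 0.236485.
P(at least one) = 1 − (1−p₁)(1−p₂) = 1 − 0.534909 × 0.763515 = 0.591589.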